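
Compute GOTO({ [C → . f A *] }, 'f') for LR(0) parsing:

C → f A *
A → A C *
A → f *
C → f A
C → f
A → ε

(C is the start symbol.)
{ [A → . A C *], [A → . f *], [A → .], [C → f . A *] }

GOTO(I, 'f') = CLOSURE({ [A → αX.β] : [A → α.Xβ] ∈ I, X = 'f' })

Items with dot before 'f', with the dot advanced:
  [C → . f A *] → [C → f . A *]
Closure of the advanced items:
  [C → f . A *] has the dot before A: add [A → . A C *], [A → . f *], [A → .]

GOTO = { [A → . A C *], [A → . f *], [A → .], [C → f . A *] }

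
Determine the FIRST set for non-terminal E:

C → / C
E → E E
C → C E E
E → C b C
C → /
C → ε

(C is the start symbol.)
FIRST sets of the other non-terminals involved (by the same procedure, iterated to a fixed point):
  FIRST(C) = { '/', 'b', ε }

From E → E E:
  - E is the symbol being defined: contributes nothing new
    E is not nullable, so stop
From E → C b C:
  - C is a non-terminal: add FIRST(C) \ {ε} = { '/', 'b' }
    C is nullable, so continue to the next symbol
  - b is a terminal: add 'b' and stop

Collecting: FIRST(E) = { '/', 'b' }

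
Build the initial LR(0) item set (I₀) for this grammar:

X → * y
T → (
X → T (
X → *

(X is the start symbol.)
{ [T → . (], [X → . * y], [X → . *], [X → . T (], [X' → . X] }

First, augment the grammar with X' → X
I₀ = CLOSURE({ [X' → . X] }):
  [X' → . X] has the dot before X: add [X → . * y], [X → . T (], [X → . *]
  [X → . T (] has the dot before T: add [T → . (]
No further items can be added.

I₀ = { [T → . (], [X → . * y], [X → . *], [X → . T (], [X' → . X] }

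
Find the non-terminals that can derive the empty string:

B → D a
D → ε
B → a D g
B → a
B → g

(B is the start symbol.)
{ 'D' }

ε-productions: D → ε
So D is immediately nullable.
No further non-terminal can be added: every production for the remaining non-terminals contains a terminal or a non-nullable non-terminal.
Nullable = { 'D' }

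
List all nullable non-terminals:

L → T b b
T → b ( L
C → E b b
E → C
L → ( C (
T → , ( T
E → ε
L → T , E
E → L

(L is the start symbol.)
{ 'E' }

ε-productions: E → ε
So E is immediately nullable.
No further non-terminal can be added: every production for the remaining non-terminals contains a terminal or a non-nullable non-terminal.
Nullable = { 'E' }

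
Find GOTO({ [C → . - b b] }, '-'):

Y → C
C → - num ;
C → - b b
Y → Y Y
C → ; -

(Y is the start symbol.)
{ [C → - . b b] }

GOTO(I, '-') = CLOSURE({ [A → αX.β] : [A → α.Xβ] ∈ I, X = '-' })

Items with dot before '-', with the dot advanced:
  [C → . - b b] → [C → - . b b]
Closure adds nothing (no advanced item has the dot before a non-terminal).

GOTO = { [C → - . b b] }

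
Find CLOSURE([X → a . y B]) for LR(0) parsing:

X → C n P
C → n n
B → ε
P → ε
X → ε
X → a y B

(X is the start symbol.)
{ [X → a . y B] }

Start with: [X → a . y B]
The dot precedes the terminal y, so nothing is added.

CLOSURE = { [X → a . y B] }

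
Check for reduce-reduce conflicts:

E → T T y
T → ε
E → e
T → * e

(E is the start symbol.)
Augment with E' → E and build the canonical LR(0) collection (I0 = CLOSURE({[E' → . E]}), then GOTO on every symbol after a dot until no new states appear). It has 8 states:
  I0: { [E → . T T y], [E → . e], [E' → . E], [T → . * e], [T → .] }  — shift, reduce
  I1: { [T → * . e] }  — shift
  I2: { [E' → E .] }  — accept
  I3: { [E → T . T y], [T → . * e], [T → .] }  — shift, reduce
  I4: { [E → e .] }  — reduce
  I5: { [E → T T . y] }  — shift
  I6: { [E → T T y .] }  — reduce
  I7: { [T → * e .] }  — reduce

No state contains more than one complete item.

Answer: No reduce-reduce conflicts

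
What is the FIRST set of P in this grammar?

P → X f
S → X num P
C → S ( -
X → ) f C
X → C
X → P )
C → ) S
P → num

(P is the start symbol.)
{ ')', 'num' }

FIRST sets of the other non-terminals involved (by the same procedure, iterated to a fixed point):
  FIRST(X) = { ')', 'num' }

From P → X f:
  - X is a non-terminal: add FIRST(X) \ {ε} = { ')', 'num' }
    X is not nullable, so stop
From P → num:
  - num is a terminal: add 'num' and stop

Collecting: FIRST(P) = { ')', 'num' }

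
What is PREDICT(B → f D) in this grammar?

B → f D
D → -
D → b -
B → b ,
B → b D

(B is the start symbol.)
{ 'f' }

PREDICT(B → f D) = (FIRST(RHS) \ {ε}) ∪ (FOLLOW(B) if ε ∈ FIRST(RHS), i.e. RHS ⇒* ε)
FIRST(f D) = { 'f' }
ε ∉ FIRST(f D), so FOLLOW(B) is not added.
PREDICT(B → f D) = { 'f' }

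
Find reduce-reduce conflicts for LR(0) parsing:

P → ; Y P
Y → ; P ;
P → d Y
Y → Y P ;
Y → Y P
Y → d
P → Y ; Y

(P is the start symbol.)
Augment with P' → P and build the canonical LR(0) collection (I0 = CLOSURE({[P' → . P]}), then GOTO on every symbol after a dot until no new states appear). It has 16 states:
  I0: { [P → . ; Y P], [P → . Y ; Y], [P → . d Y], [P' → . P], [Y → . ; P ;], [Y → . Y P ;], [Y → . Y P], [Y → . d] }  — shift
  I1: { [P → . ; Y P], [P → . Y ; Y], [P → . d Y], [P → ; . Y P], [Y → . ; P ;], [Y → . Y P ;], [Y → . Y P], [Y → . d], [Y → ; . P ;] }  — shift
  I2: { [P' → P .] }  — accept
  I3: { [P → . ; Y P], [P → . Y ; Y], [P → . d Y], [P → Y . ; Y], [Y → . ; P ;], [Y → . Y P ;], [Y → . Y P], [Y → . d], [Y → Y . P ;], [Y → Y . P] }  — shift
  I4: { [P → d . Y], [Y → . ; P ;], [Y → . Y P ;], [Y → . Y P], [Y → . d], [Y → d .] }  — shift, reduce
  I5: { [P → . ; Y P], [P → . Y ; Y], [P → . d Y], [Y → . ; P ;], [Y → . Y P ;], [Y → . Y P], [Y → . d], [Y → ; . P ;] }  — shift
  I6: { [P → . ; Y P], [P → . Y ; Y], [P → . d Y], [P → d Y .], [Y → . ; P ;], [Y → . Y P ;], [Y → . Y P], [Y → . d], [Y → Y . P ;], [Y → Y . P] }  — shift, reduce
  I7: { [Y → d .] }  — reduce
  I8: { [Y → Y P . ;], [Y → Y P .] }  — shift, reduce
  I9: { [Y → Y P ; .] }  — reduce
  I10: { [Y → ; P . ;] }  — shift
  I11: { [Y → ; P ; .] }  — reduce
  I12: { [P → . ; Y P], [P → . Y ; Y], [P → . d Y], [P → ; . Y P], [P → Y ; . Y], [Y → . ; P ;], [Y → . Y P ;], [Y → . Y P], [Y → . d], [Y → ; . P ;] }  — shift
  I13: { [P → . ; Y P], [P → . Y ; Y], [P → . d Y], [P → ; Y . P], [P → Y . ; Y], [P → Y ; Y .], [Y → . ; P ;], [Y → . Y P ;], [Y → . Y P], [Y → . d], [Y → Y . P ;], [Y → Y . P] }  — shift, reduce
  I14: { [P → ; Y P .], [Y → Y P . ;], [Y → Y P .] }  — shift, 2 reduces
  I15: { [P → . ; Y P], [P → . Y ; Y], [P → . d Y], [P → ; Y . P], [P → Y . ; Y], [Y → . ; P ;], [Y → . Y P ;], [Y → . Y P], [Y → . d], [Y → Y . P ;], [Y → Y . P] }  — shift

I14 contains complete items [P → ; Y P .], [Y → Y P .] — reduce-reduce conflict.

Answer: Yes — I14: [P → ; Y P .] vs [Y → Y P .]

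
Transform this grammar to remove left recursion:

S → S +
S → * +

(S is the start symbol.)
S is directly left-recursive. The standard transformation for
  A → A α₁ | ... | A α_m | β₁ | ... | β_n
is
  A  → β₁ A' | ... | β_n A'
  A' → α₁ A' | ... | α_m A' | ε

S → * + becomes S → * + S'
S → S + becomes S' → + S'
Add S' → ε

Resulting grammar:
S → * + S'
S' → + S'
S' → ε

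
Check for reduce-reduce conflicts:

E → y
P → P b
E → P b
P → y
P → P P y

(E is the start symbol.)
A reduce-reduce conflict occurs when an LR(0) state has two complete items [A → α .] and [B → β .] — both call for a reduction, and with no lookahead the parser cannot choose between them.

Augment with E' → E and build the canonical LR(0) collection (I0 = CLOSURE({[E' → . E]}), then GOTO on every symbol after a dot until no new states appear). It has 9 states:
  I0: { [E → . P b], [E → . y], [E' → . E], [P → . P P y], [P → . P b], [P → . y] }  — shift
  I1: { [E' → E .] }  — accept
  I2: { [E → P . b], [P → . P P y], [P → . P b], [P → . y], [P → P . P y], [P → P . b] }  — shift
  I3: { [E → y .], [P → y .] }  — 2 reduces
  I4: { [P → . P P y], [P → . P b], [P → . y], [P → P . P y], [P → P . b], [P → P P . y] }  — shift
  I5: { [E → P b .], [P → P b .] }  — 2 reduces
  I6: { [P → y .] }  — reduce
  I7: { [P → P b .] }  — reduce
  I8: { [P → P P y .], [P → y .] }  — 2 reduces

I3 contains complete items [E → y .], [P → y .] — reduce-reduce conflict.
I5 contains complete items [E → P b .], [P → P b .] — reduce-reduce conflict.
I8 contains complete items [P → P P y .], [P → y .] — reduce-reduce conflict.

Answer: Yes — I3: [E → y .] vs [P → y .]; I5: [E → P b .] vs [P → P b .]; I8: [P → P P y .] vs [P → y .]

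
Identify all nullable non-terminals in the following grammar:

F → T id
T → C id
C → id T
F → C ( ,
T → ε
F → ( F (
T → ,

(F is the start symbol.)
{ 'T' }

ε-productions: T → ε
So T is immediately nullable.
No further non-terminal can be added: every production for the remaining non-terminals contains a terminal or a non-nullable non-terminal.
Nullable = { 'T' }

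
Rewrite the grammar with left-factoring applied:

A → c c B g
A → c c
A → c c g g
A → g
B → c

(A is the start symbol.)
A → c c A'
A' → B g
A' → ε
A' → g g
A → g
B → c

Left-factoring transforms A → αβ₁ | αβ₂ into A → αA' and A' → β₁ | β₂
(α is the longest common prefix among the alternatives). Repeat until
no nonterminal has two alternatives with a common prefix.

Round 1: A has alternatives sharing prefix 'c c'. Introduce A': A → c c A'
  Add: A' → B g
  Add: A' → ε
  Add: A' → g g

No remaining common prefixes — done.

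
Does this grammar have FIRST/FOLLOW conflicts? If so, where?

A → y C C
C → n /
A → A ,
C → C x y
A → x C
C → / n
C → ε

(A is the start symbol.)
A FIRST/FOLLOW conflict occurs when a non-terminal N has a nullable alternative N → β (β ⇒* ε) and another alternative N → α with FIRST(α) ∩ FOLLOW(N) ≠ ∅: on such a lookahead the parser cannot decide between expanding α and letting N vanish via β.

Nullable non-terminals: C.
FIRST sets used below: FIRST(C) = { '/', 'n', 'x', ε }

C: nullable alternative(s) C → ε; FOLLOW(C) = { $, ',', '/', 'n', 'x' }
  C → n /: FIRST \ {ε} = { 'n' } — overlaps FOLLOW(C) on { 'n' }: CONFLICT
  C → C x y: FIRST \ {ε} = { '/', 'n', 'x' } — overlaps FOLLOW(C) on { '/', 'n', 'x' }: CONFLICT
  C → / n: FIRST \ {ε} = { '/' } — overlaps FOLLOW(C) on { '/' }: CONFLICT
  C → ε: FIRST \ {ε} = { } — this is the only nullable alternative, skip

A has no nullable alternative, so no FIRST/FOLLOW check is needed there.

So the grammar has 3 FIRST/FOLLOW conflicts (marked CONFLICT above).

Answer: Yes. C → n '/' with FOLLOW(C) on { 'n' }; C → C x y with FOLLOW(C) on { '/', 'n', 'x' }; C → '/' n with FOLLOW(C) on { '/' }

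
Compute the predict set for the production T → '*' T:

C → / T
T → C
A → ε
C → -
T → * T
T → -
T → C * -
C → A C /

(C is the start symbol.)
PREDICT(T → '*' T) = (FIRST(RHS) \ {ε}) ∪ (FOLLOW(T) if ε ∈ FIRST(RHS), i.e. RHS ⇒* ε)
FIRST('*' T) = { '*' }
ε ∉ FIRST('*' T), so FOLLOW(T) is not added.
PREDICT(T → '*' T) = { '*' }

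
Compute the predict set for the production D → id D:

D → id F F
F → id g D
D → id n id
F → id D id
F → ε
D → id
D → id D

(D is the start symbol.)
{ 'id' }

PREDICT(D → id D) = (FIRST(RHS) \ {ε}) ∪ (FOLLOW(D) if ε ∈ FIRST(RHS), i.e. RHS ⇒* ε)
FIRST(id D) = { 'id' }
ε ∉ FIRST(id D), so FOLLOW(D) is not added.
PREDICT(D → id D) = { 'id' }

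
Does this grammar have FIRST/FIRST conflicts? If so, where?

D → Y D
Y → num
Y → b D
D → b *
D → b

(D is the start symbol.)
Yes. D → Y D / D → b '*' on { 'b' }; D → Y D / D → b on { 'b' }; D → b '*' / D → b on { 'b' }

FIRST sets of the non-terminals at (or reachable through a nullable prefix from) the front of some alternative:
  FIRST(Y) = { 'b', 'num' }

Productions for D:
  D → Y D: FIRST = { 'b', 'num' }
  D → b *: FIRST = { 'b' }
  D → b: FIRST = { 'b' }
Productions for Y:
  Y → num: FIRST = { 'num' }
  Y → b D: FIRST = { 'b' }

Conflict for D: D → Y D and D → b *
  Overlap: { 'b' }
Conflict for D: D → Y D and D → b
  Overlap: { 'b' }
Conflict for D: D → b * and D → b
  Overlap: { 'b' }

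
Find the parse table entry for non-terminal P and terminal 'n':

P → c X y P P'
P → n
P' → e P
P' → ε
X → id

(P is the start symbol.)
To find M[P, 'n'], we find productions for P where 'n' is in the predict set (PREDICT(N → α) = (FIRST(α) \ {ε}) ∪ (FOLLOW(N) if α ⇒* ε)).

P → c X y P P': PREDICT = { 'c' }
P → n: PREDICT = { 'n' }
  'n' is in predict set, so this production goes in M[P, 'n']

M[P, 'n'] = P → n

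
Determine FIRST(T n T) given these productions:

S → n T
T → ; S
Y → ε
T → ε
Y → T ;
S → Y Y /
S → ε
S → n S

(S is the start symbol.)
{ ';', 'n' }

FIRST sets of the non-terminals involved (from the grammar, by fixed-point iteration):
  FIRST(T) = { ';', ε }

To compute FIRST(T n T), process the symbols left to right:
Symbol T is a non-terminal. Add FIRST(T) \ {ε} = { ';' }
T is nullable (ε ∈ FIRST(T)), continue to the next symbol.
Symbol n is a terminal. Add 'n' and stop.
FIRST(T n T) = { ';', 'n' }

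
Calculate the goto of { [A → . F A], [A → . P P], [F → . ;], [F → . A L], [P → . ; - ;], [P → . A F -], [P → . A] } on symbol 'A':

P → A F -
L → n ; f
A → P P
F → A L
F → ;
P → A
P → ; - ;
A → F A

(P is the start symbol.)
GOTO(I, 'A') = CLOSURE({ [A → αX.β] : [A → α.Xβ] ∈ I, X = 'A' })

Items with dot before 'A', with the dot advanced:
  [F → . A L] → [F → A . L]
  [P → . A] → [P → A .]
  [P → . A F -] → [P → A . F -]
Closure of the advanced items:
  [F → A . L] has the dot before L: add [L → . n ; f]
  [P → A . F -] has the dot before F: add [F → . A L], [F → . ;]
  [F → . A L] has the dot before A: add [A → . P P], [A → . F A]
  [A → . P P] has the dot before P: add [P → . A F -], [P → . A], [P → . ; - ;]

GOTO = { [A → . F A], [A → . P P], [F → . ;], [F → . A L], [F → A . L], [L → . n ; f], [P → . ; - ;], [P → . A F -], [P → . A], [P → A . F -], [P → A .] }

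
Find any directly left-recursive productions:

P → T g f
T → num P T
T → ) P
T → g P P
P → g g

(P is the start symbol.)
Direct left recursion occurs when N → N α for some non-terminal N (the right-hand side begins with the left-hand side itself).

P → T g f: starts with T
T → num P T: starts with num
T → ) P: starts with ')'
T → g P P: starts with g
P → g g: starts with g

No direct left recursion found.

Answer: No direct left recursion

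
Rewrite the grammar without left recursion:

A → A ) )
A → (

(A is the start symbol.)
A is directly left-recursive. The standard transformation for
  A → A α₁ | ... | A α_m | β₁ | ... | β_n
is
  A  → β₁ A' | ... | β_n A'
  A' → α₁ A' | ... | α_m A' | ε

A → ( becomes A → ( A'
A → A ) ) becomes A' → ) ) A'
Add A' → ε

Resulting grammar:
A → ( A'
A' → ) ) A'
A' → ε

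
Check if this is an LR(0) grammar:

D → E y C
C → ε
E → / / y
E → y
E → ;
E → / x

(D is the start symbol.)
A grammar is LR(0) if no state in the canonical LR(0) collection has:
  - both a shift item (dot before a terminal) and a complete item (shift-reduce conflict), or
  - two or more complete items (reduce-reduce conflict; the accept item [D' → D .] counts as a complete item here).

Augment with D' → D and build the canonical LR(0) collection (I0 = CLOSURE({[D' → . D]}), then GOTO on every symbol after a dot until no new states appear). It has 11 states:
  I0: { [D → . E y C], [D' → . D], [E → . / / y], [E → . / x], [E → . ;], [E → . y] }  — shift
  I1: { [E → / . / y], [E → / . x] }  — shift
  I2: { [E → ; .] }  — reduce
  I3: { [D' → D .] }  — accept
  I4: { [D → E . y C] }  — shift
  I5: { [E → y .] }  — reduce
  I6: { [C → .], [D → E y . C] }  — reduce
  I7: { [D → E y C .] }  — reduce
  I8: { [E → / / . y] }  — shift
  I9: { [E → / x .] }  — reduce
  I10: { [E → / / y .] }  — reduce

Every state is either a pure shift/goto state or contains exactly one complete item and nothing to shift — no conflicts. The grammar is LR(0).

Answer: Yes, the grammar is LR(0)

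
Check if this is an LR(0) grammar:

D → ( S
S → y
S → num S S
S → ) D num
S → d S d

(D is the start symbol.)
Yes, the grammar is LR(0)

Augment with D' → D and build the canonical LR(0) collection (I0 = CLOSURE({[D' → . D]}), then GOTO on every symbol after a dot until no new states appear). It has 14 states:
  I0: { [D → . ( S], [D' → . D] }  — shift
  I1: { [D → ( . S], [S → . ) D num], [S → . d S d], [S → . num S S], [S → . y] }  — shift
  I2: { [D' → D .] }  — accept
  I3: { [D → . ( S], [S → ) . D num] }  — shift
  I4: { [D → ( S .] }  — reduce
  I5: { [S → . ) D num], [S → . d S d], [S → . num S S], [S → . y], [S → d . S d] }  — shift
  I6: { [S → . ) D num], [S → . d S d], [S → . num S S], [S → . y], [S → num . S S] }  — shift
  I7: { [S → y .] }  — reduce
  I8: { [S → . ) D num], [S → . d S d], [S → . num S S], [S → . y], [S → num S . S] }  — shift
  I9: { [S → num S S .] }  — reduce
  I10: { [S → d S . d] }  — shift
  I11: { [S → d S d .] }  — reduce
  I12: { [S → ) D . num] }  — shift
  I13: { [S → ) D num .] }  — reduce

Every state is either a pure shift/goto state or contains exactly one complete item and nothing to shift — no conflicts. The grammar is LR(0).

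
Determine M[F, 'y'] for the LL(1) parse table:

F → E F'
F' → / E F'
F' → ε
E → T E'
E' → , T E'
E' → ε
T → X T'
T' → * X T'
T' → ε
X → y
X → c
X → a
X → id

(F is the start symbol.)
F → E F'

To find M[F, 'y'], we find productions for F where 'y' is in the predict set (PREDICT(N → α) = (FIRST(α) \ {ε}) ∪ (FOLLOW(N) if α ⇒* ε)).

Relevant sets:
  FIRST(E) = { 'a', 'c', 'id', 'y' }

F → E F': PREDICT = { 'a', 'c', 'id', 'y' }
  'y' is in predict set, so this production goes in M[F, 'y']

M[F, 'y'] = F → E F'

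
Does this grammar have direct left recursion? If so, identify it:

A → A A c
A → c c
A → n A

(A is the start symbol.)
Direct left recursion occurs when N → N α for some non-terminal N (the right-hand side begins with the left-hand side itself).

A → A A c: LEFT RECURSIVE (starts with A)
A → c c: starts with c
A → n A: starts with n

The grammar has direct left recursion on: A.

Answer: Yes, A is left-recursive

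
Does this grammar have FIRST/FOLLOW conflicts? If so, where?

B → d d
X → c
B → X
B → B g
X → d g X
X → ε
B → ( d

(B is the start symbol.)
Yes. B → B g with FOLLOW(B) on { 'g' }

Nullable non-terminals: B, X.
FIRST sets used below: FIRST(X) = { 'c', 'd', ε }, FIRST(B) = { '(', 'c', 'd', 'g', ε }

B: nullable alternative(s) B → X; FOLLOW(B) = { $, 'g' }
  B → d d: FIRST \ {ε} = { 'd' } — disjoint from FOLLOW(B)
  B → X: FIRST \ {ε} = { 'c', 'd' } — this is the only nullable alternative, skip
  B → B g: FIRST \ {ε} = { '(', 'c', 'd', 'g' } — overlaps FOLLOW(B) on { 'g' }: CONFLICT
  B → ( d: FIRST \ {ε} = { '(' } — disjoint from FOLLOW(B)

X: nullable alternative(s) X → ε; FOLLOW(X) = { $, 'g' }
  X → c: FIRST \ {ε} = { 'c' } — disjoint from FOLLOW(X)
  X → d g X: FIRST \ {ε} = { 'd' } — disjoint from FOLLOW(X)
  X → ε: FIRST \ {ε} = { } — this is the only nullable alternative, skip

So the grammar has 1 FIRST/FOLLOW conflict (marked CONFLICT above).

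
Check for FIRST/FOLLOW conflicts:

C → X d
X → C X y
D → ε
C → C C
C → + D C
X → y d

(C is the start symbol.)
No FIRST/FOLLOW conflicts.

A FIRST/FOLLOW conflict occurs when a non-terminal N has a nullable alternative N → β (β ⇒* ε) and another alternative N → α with FIRST(α) ∩ FOLLOW(N) ≠ ∅: on such a lookahead the parser cannot decide between expanding α and letting N vanish via β.

Nullable non-terminals: D.
D has a nullable alternative but only one production, so nothing to check.

C, X have no nullable alternative, so no FIRST/FOLLOW check is needed there.

No FIRST/FOLLOW conflicts found.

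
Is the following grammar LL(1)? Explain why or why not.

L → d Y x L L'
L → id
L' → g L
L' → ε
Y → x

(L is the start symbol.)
A grammar is LL(1) if for each non-terminal N with multiple productions, the predict sets of those productions are pairwise disjoint, where PREDICT(N → α) = (FIRST(α) \ {ε}) ∪ (FOLLOW(N) if α ⇒* ε).

Relevant sets:
  FOLLOW(L') = { $, 'g' }

For L:
  PREDICT(L → d Y x L L') = { 'd' }
  PREDICT(L → id) = { 'id' }
For L':
  PREDICT(L' → g L) = { 'g' }
  PREDICT(L' → ε) = { $, 'g' }
Y has a single production, so nothing to check there.

Conflict found: Predict set conflict for L': { 'g' }
The grammar is NOT LL(1).

Answer: No. Predict set conflict for L': { 'g' }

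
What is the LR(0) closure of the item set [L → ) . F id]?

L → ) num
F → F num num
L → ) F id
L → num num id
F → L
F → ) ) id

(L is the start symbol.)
To compute CLOSURE, for each item [A → α.Bβ] where B is a non-terminal, add [B → .γ] for all productions B → γ; repeat for the newly added items until nothing changes.

Start with: [L → ) . F id]
  [L → ) . F id] has the dot before F: add [F → . F num num], [F → . L], [F → . ) ) id]
  [F → . L] has the dot before L: add [L → . ) num], [L → . ) F id], [L → . num num id]
No further items can be added.

CLOSURE = { [F → . ) ) id], [F → . F num num], [F → . L], [L → ) . F id], [L → . ) F id], [L → . ) num], [L → . num num id] }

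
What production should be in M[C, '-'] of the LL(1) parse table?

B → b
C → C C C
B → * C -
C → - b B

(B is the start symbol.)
To find M[C, '-'], we find productions for C where '-' is in the predict set (PREDICT(N → α) = (FIRST(α) \ {ε}) ∪ (FOLLOW(N) if α ⇒* ε)).

Relevant sets:
  FIRST(C) = { '-' }

C → C C C: PREDICT = { '-' }
  '-' is in predict set, so this production goes in M[C, '-']
C → - b B: PREDICT = { '-' }
  '-' is in predict set, so this production goes in M[C, '-']

M[C, '-'] = C → C C C, C → - b B  (a multiply-defined cell — the grammar is not LL(1))

Answer: C → C C C, C → - b B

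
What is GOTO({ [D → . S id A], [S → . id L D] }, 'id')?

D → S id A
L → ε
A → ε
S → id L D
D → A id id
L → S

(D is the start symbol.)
{ [L → . S], [L → .], [S → . id L D], [S → id . L D] }

GOTO(I, 'id') = CLOSURE({ [A → αX.β] : [A → α.Xβ] ∈ I, X = 'id' })

Items with dot before 'id', with the dot advanced:
  [S → . id L D] → [S → id . L D]
Closure of the advanced items:
  [S → id . L D] has the dot before L: add [L → .], [L → . S]
  [L → . S] has the dot before S: add [S → . id L D]

GOTO = { [L → . S], [L → .], [S → . id L D], [S → id . L D] }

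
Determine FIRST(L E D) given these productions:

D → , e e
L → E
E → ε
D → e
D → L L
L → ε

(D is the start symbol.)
FIRST sets of the non-terminals involved (from the grammar, by fixed-point iteration):
  FIRST(L) = { ε }
  FIRST(E) = { ε }
  FIRST(D) = { ',', 'e', ε }

To compute FIRST(L E D), process the symbols left to right:
Symbol L is a non-terminal. Add FIRST(L) \ {ε} = { }
L is nullable (ε ∈ FIRST(L)), continue to the next symbol.
Symbol E is a non-terminal. Add FIRST(E) \ {ε} = { }
E is nullable (ε ∈ FIRST(E)), continue to the next symbol.
Symbol D is a non-terminal. Add FIRST(D) \ {ε} = { ',', 'e' }
D is nullable (ε ∈ FIRST(D)), continue to the next symbol.
All symbols are nullable, so ε is in the result.
FIRST(L E D) = { ',', 'e', ε }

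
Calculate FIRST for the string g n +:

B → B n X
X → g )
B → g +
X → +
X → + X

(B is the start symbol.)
To compute FIRST(g n +), process the symbols left to right:
Symbol g is a terminal. Add 'g' and stop.
FIRST(g n +) = { 'g' }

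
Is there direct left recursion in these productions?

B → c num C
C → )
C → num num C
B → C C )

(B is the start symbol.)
Direct left recursion occurs when N → N α for some non-terminal N (the right-hand side begins with the left-hand side itself).

B → c num C: starts with c
C → ): starts with ')'
C → num num C: starts with num
B → C C ): starts with C

No direct left recursion found.

Answer: No direct left recursion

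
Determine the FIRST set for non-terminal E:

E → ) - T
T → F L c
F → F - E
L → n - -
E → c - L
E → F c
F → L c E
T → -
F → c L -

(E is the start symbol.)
To compute FIRST(E), examine every production with E on the left-hand side, reading each right-hand side left to right until a non-nullable symbol is reached.

FIRST sets of the other non-terminals involved (by the same procedure, iterated to a fixed point):
  FIRST(F) = { 'c', 'n' }

From E → ) - T:
  - ')' is a terminal: add ')' and stop
From E → c - L:
  - c is a terminal: add 'c' and stop
From E → F c:
  - F is a non-terminal: add FIRST(F) \ {ε} = { 'c', 'n' }
    F is not nullable, so stop

Collecting: FIRST(E) = { ')', 'c', 'n' }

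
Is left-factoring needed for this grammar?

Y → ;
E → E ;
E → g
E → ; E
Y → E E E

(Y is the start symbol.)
Left-factoring is needed when two productions for the same non-terminal
share a common prefix on the right-hand side.

Productions for Y:
  Y → ;
  Y → E E E
Productions for E:
  E → E ;
  E → g
  E → ; E

No common prefixes found.

Answer: No, left-factoring is not needed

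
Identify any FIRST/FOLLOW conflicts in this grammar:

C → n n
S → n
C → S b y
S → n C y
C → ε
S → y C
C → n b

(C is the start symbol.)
Yes. C → S b y with FOLLOW(C) on { 'y' }

A FIRST/FOLLOW conflict occurs when a non-terminal N has a nullable alternative N → β (β ⇒* ε) and another alternative N → α with FIRST(α) ∩ FOLLOW(N) ≠ ∅: on such a lookahead the parser cannot decide between expanding α and letting N vanish via β.

Nullable non-terminals: C.
FIRST sets used below: FIRST(S) = { 'n', 'y' }

C: nullable alternative(s) C → ε; FOLLOW(C) = { $, 'b', 'y' }
  C → n n: FIRST \ {ε} = { 'n' } — disjoint from FOLLOW(C)
  C → S b y: FIRST \ {ε} = { 'n', 'y' } — overlaps FOLLOW(C) on { 'y' }: CONFLICT
  C → ε: FIRST \ {ε} = { } — this is the only nullable alternative, skip
  C → n b: FIRST \ {ε} = { 'n' } — disjoint from FOLLOW(C)

S has no nullable alternative, so no FIRST/FOLLOW check is needed there.

So the grammar has 1 FIRST/FOLLOW conflict (marked CONFLICT above).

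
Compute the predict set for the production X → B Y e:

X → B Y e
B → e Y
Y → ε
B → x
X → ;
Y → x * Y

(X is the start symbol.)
PREDICT(X → B Y e) = (FIRST(RHS) \ {ε}) ∪ (FOLLOW(X) if ε ∈ FIRST(RHS), i.e. RHS ⇒* ε)
FIRST(B) = { 'e', 'x' }
FIRST(B Y e) = { 'e', 'x' }
ε ∉ FIRST(B Y e), so FOLLOW(X) is not added.
PREDICT(X → B Y e) = { 'e', 'x' }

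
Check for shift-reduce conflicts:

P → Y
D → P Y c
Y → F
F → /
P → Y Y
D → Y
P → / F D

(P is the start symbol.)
Yes — I1: [F → / .] vs [F → . /]; I4: [P → Y .] vs [F → . /]; I10: [D → Y .] vs [F → . /]

A shift-reduce conflict occurs when an LR(0) state has both:
  - a complete (reduce) item [A → α .] (dot at the end), and
  - a shift item [B → β . c γ] (dot before a terminal).

Augment with P' → P and build the canonical LR(0) collection (I0 = CLOSURE({[P' → . P]}), then GOTO on every symbol after a dot until no new states appear). It has 13 states:
  I0: { [F → . /], [P → . / F D], [P → . Y Y], [P → . Y], [P' → . P], [Y → . F] }  — shift
  I1: { [F → . /], [F → / .], [P → / . F D] }  — shift, reduce
  I2: { [Y → F .] }  — reduce
  I3: { [P' → P .] }  — accept
  I4: { [F → . /], [P → Y . Y], [P → Y .], [Y → . F] }  — shift, reduce
  I5: { [F → / .] }  — reduce
  I6: { [P → Y Y .] }  — reduce
  I7: { [D → . P Y c], [D → . Y], [F → . /], [P → . / F D], [P → . Y Y], [P → . Y], [P → / F . D], [Y → . F] }  — shift
  I8: { [P → / F D .] }  — reduce
  I9: { [D → P . Y c], [F → . /], [Y → . F] }  — shift
  I10: { [D → Y .], [F → . /], [P → Y . Y], [P → Y .], [Y → . F] }  — shift, 2 reduces
  I11: { [D → P Y . c] }  — shift
  I12: { [D → P Y c .] }  — reduce

I1 contains reduce item [F → / .] and shift item [F → . /] — shift-reduce conflict.
I4 contains reduce item [P → Y .] and shift item [F → . /] — shift-reduce conflict.
I10 contains reduce items [D → Y .], [P → Y .] and shift item [F → . /] — shift-reduce conflict.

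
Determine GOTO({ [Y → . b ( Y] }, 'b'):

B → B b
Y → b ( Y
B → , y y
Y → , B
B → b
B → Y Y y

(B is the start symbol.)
GOTO(I, 'b') = CLOSURE({ [A → αX.β] : [A → α.Xβ] ∈ I, X = 'b' })

Items with dot before 'b', with the dot advanced:
  [Y → . b ( Y] → [Y → b . ( Y]
Closure adds nothing (no advanced item has the dot before a non-terminal).

GOTO = { [Y → b . ( Y] }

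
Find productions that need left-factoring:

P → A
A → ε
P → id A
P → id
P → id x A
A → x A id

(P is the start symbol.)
Left-factoring is needed when two productions for the same non-terminal
share a common prefix on the right-hand side.

Productions for P:
  P → A
  P → id A
  P → id
  P → id x A
Productions for A:
  A → ε
  A → x A id

Found common prefix 'id' in productions for P

Answer: Yes, P has productions with common prefix 'id'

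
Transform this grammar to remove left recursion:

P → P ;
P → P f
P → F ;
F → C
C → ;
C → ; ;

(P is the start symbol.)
P is directly left-recursive. The standard transformation for
  A → A α₁ | ... | A α_m | β₁ | ... | β_n
is
  A  → β₁ A' | ... | β_n A'
  A' → α₁ A' | ... | α_m A' | ε

P → F ; becomes P → F ; P'
P → P ; becomes P' → ; P'
P → P f becomes P' → f P'
Add P' → ε

Productions for other non-terminals are unchanged:
  F → C
  C → ;
  C → ; ;

Resulting grammar:
P → F ; P'
P' → ; P'
P' → f P'
P' → ε
F → C
C → ;
C → ; ;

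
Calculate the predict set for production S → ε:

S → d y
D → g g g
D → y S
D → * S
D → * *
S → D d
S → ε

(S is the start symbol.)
PREDICT(S → ε) = (FIRST(RHS) \ {ε}) ∪ (FOLLOW(S) if ε ∈ FIRST(RHS), i.e. RHS ⇒* ε)
The right-hand side is ε (FIRST(ε) = { ε }), so the predict set is FOLLOW(S) = { $, 'd' }
PREDICT(S → ε) = { $, 'd' }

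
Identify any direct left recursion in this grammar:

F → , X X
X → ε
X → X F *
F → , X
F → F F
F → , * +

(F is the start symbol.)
Direct left recursion occurs when N → N α for some non-terminal N (the right-hand side begins with the left-hand side itself).

F → , X X: starts with ','
X → ε: starts with ε
X → X F *: LEFT RECURSIVE (starts with X)
F → , X: starts with ','
F → F F: LEFT RECURSIVE (starts with F)
F → , * +: starts with ','

The grammar has direct left recursion on: X, F.

Answer: Yes, X, F are left-recursive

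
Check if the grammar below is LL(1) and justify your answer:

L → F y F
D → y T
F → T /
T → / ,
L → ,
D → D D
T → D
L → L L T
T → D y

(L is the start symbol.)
No. Predict set conflict for L: { '/', 'y' }

Relevant sets:
  FIRST(F) = { '/', 'y' }
  FIRST(L) = { ',', '/', 'y' }
  FIRST(D) = { 'y' }

For L:
  PREDICT(L → F y F) = { '/', 'y' }
  PREDICT(L → ',') = { ',' }
  PREDICT(L → L L T) = { ',', '/', 'y' }
For D:
  PREDICT(D → y T) = { 'y' }
  PREDICT(D → D D) = { 'y' }
For T:
  PREDICT(T → '/' ',') = { '/' }
  PREDICT(T → D) = { 'y' }
  PREDICT(T → D y) = { 'y' }
F has a single production, so nothing to check there.

Conflict found: Predict set conflict for L: { '/', 'y' }
The grammar is NOT LL(1).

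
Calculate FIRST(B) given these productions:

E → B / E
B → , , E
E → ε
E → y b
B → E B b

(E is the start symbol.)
To compute FIRST(B), examine every production with B on the left-hand side, reading each right-hand side left to right until a non-nullable symbol is reached.

FIRST sets of the other non-terminals involved (by the same procedure, iterated to a fixed point):
  FIRST(E) = { ',', 'y', ε }

From B → , , E:
  - ',' is a terminal: add ',' and stop
From B → E B b:
  - E is a non-terminal: add FIRST(E) \ {ε} = { ',', 'y' }
    E is nullable, so continue to the next symbol
  - B is the symbol being defined: contributes nothing new
    B is not nullable, so stop

Collecting: FIRST(B) = { ',', 'y' }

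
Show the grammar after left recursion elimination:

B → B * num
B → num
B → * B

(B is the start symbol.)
B → num B'
B → * B B'
B' → * num B'
B' → ε

B is directly left-recursive. The standard transformation for
  A → A α₁ | ... | A α_m | β₁ | ... | β_n
is
  A  → β₁ A' | ... | β_n A'
  A' → α₁ A' | ... | α_m A' | ε

B → num becomes B → num B'
B → * B becomes B → * B B'
B → B * num becomes B' → * num B'
Add B' → ε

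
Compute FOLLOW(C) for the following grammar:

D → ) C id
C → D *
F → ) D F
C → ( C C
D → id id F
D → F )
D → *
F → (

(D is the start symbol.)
To compute FOLLOW(C), find every occurrence of C on a right-hand side N → α C β: add FIRST(β) \ {ε}, and if β is empty or nullable also add FOLLOW(N). Iterate to a fixed point.

In D → ) C id: C is followed by id, add FIRST(id) \ {ε} = { 'id' }
In C → ( C C: C is followed by C, add FIRST(C) \ {ε} = { '(', ')', '*', 'id' }
In C → ( C C: C is at the end; this adds FOLLOW(C) to itself — nothing new

Taking the union: FOLLOW(C) = { '(', ')', '*', 'id' }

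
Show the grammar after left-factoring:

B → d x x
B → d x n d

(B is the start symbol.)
B → d x B'
B' → x
B' → n d

Left-factoring transforms A → αβ₁ | αβ₂ into A → αA' and A' → β₁ | β₂
(α is the longest common prefix among the alternatives). Repeat until
no nonterminal has two alternatives with a common prefix.

Round 1: B has alternatives sharing prefix 'd x'. Introduce B': B → d x B'
  Add: B' → x
  Add: B' → n d

No remaining common prefixes — done.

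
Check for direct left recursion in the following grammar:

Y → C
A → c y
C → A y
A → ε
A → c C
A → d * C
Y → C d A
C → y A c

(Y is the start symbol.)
Direct left recursion occurs when N → N α for some non-terminal N (the right-hand side begins with the left-hand side itself).

Y → C: starts with C
A → c y: starts with c
C → A y: starts with A
A → ε: starts with ε
A → c C: starts with c
A → d * C: starts with d
Y → C d A: starts with C
C → y A c: starts with y

No direct left recursion found.

Answer: No direct left recursion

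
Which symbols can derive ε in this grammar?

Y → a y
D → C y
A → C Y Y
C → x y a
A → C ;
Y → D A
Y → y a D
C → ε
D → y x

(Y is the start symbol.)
{ 'C' }

A non-terminal is nullable if it can derive ε (the empty string): either it has an ε-production, or it has a production whose right-hand side consists entirely of nullable non-terminals.

ε-productions: C → ε
So C is immediately nullable.
No further non-terminal can be added: every production for the remaining non-terminals contains a terminal or a non-nullable non-terminal.
Nullable = { 'C' }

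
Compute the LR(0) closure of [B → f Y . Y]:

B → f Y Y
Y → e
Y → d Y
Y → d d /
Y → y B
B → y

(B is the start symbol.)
Start with: [B → f Y . Y]
  [B → f Y . Y] has the dot before Y: add [Y → . e], [Y → . d Y], [Y → . d d /], [Y → . y B]
No further items can be added.

CLOSURE = { [B → f Y . Y], [Y → . d Y], [Y → . d d /], [Y → . e], [Y → . y B] }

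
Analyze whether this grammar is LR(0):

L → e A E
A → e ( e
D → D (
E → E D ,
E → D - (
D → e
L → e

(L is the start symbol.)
No. Shift-reduce conflict between [L → e .] and [A → . e ( e]

Augment with L' → L and build the canonical LR(0) collection (I0 = CLOSURE({[L' → . L]}), then GOTO on every symbol after a dot until no new states appear). It has 15 states:
  I0: { [L → . e A E], [L → . e], [L' → . L] }  — shift
  I1: { [L' → L .] }  — accept
  I2: { [A → . e ( e], [L → e . A E], [L → e .] }  — shift, reduce
  I3: { [D → . D (], [D → . e], [E → . D - (], [E → . E D ,], [L → e A . E] }  — shift
  I4: { [A → e . ( e] }  — shift
  I5: { [A → e ( . e] }  — shift
  I6: { [A → e ( e .] }  — reduce
  I7: { [D → D . (], [E → D . - (] }  — shift
  I8: { [D → . D (], [D → . e], [E → E . D ,], [L → e A E .] }  — shift, reduce
  I9: { [D → e .] }  — reduce
  I10: { [D → D . (], [E → E D . ,] }  — shift
  I11: { [D → D ( .] }  — reduce
  I12: { [E → E D , .] }  — reduce
  I13: { [E → D - . (] }  — shift
  I14: { [E → D - ( .] }  — reduce

Conflict in state I2:
  Shift-reduce conflict between [L → e .] and [A → . e ( e]
So the grammar is NOT LR(0).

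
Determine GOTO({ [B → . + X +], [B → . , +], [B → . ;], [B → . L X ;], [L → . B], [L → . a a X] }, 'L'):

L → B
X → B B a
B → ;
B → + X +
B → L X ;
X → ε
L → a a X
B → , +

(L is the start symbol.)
GOTO(I, 'L') = CLOSURE({ [A → αX.β] : [A → α.Xβ] ∈ I, X = 'L' })

Items with dot before 'L', with the dot advanced:
  [B → . L X ;] → [B → L . X ;]
Closure of the advanced items:
  [B → L . X ;] has the dot before X: add [X → . B B a], [X → .]
  [X → . B B a] has the dot before B: add [B → . ;], [B → . + X +], [B → . L X ;], [B → . , +]
  [B → . L X ;] has the dot before L: add [L → . B], [L → . a a X]

GOTO = { [B → . + X +], [B → . , +], [B → . ;], [B → . L X ;], [B → L . X ;], [L → . B], [L → . a a X], [X → . B B a], [X → .] }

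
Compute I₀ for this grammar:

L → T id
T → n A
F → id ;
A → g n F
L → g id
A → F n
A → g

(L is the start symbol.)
{ [L → . T id], [L → . g id], [L' → . L], [T → . n A] }

First, augment the grammar with L' → L
I₀ = CLOSURE({ [L' → . L] }):
  [L' → . L] has the dot before L: add [L → . T id], [L → . g id]
  [L → . T id] has the dot before T: add [T → . n A]
No further items can be added.

I₀ = { [L → . T id], [L → . g id], [L' → . L], [T → . n A] }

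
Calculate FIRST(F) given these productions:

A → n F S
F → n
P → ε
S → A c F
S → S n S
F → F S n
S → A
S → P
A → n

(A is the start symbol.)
To compute FIRST(F), examine every production with F on the left-hand side, reading each right-hand side left to right until a non-nullable symbol is reached.

From F → n:
  - n is a terminal: add 'n' and stop
From F → F S n:
  - F is the symbol being defined: contributes nothing new
    F is not nullable, so stop

Collecting: FIRST(F) = { 'n' }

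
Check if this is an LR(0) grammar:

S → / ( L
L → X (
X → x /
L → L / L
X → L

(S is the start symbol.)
No. Shift-reduce conflict between [S → / ( L .] and [L → L . / L]

A grammar is LR(0) if no state in the canonical LR(0) collection has:
  - both a shift item (dot before a terminal) and a complete item (shift-reduce conflict), or
  - two or more complete items (reduce-reduce conflict; the accept item [S' → S .] counts as a complete item here).

Augment with S' → S and build the canonical LR(0) collection (I0 = CLOSURE({[S' → . S]}), then GOTO on every symbol after a dot until no new states appear). It has 11 states:
  I0: { [S → . / ( L], [S' → . S] }  — shift
  I1: { [S → / . ( L] }  — shift
  I2: { [S' → S .] }  — accept
  I3: { [L → . L / L], [L → . X (], [S → / ( . L], [X → . L], [X → . x /] }  — shift
  I4: { [L → L . / L], [S → / ( L .], [X → L .] }  — shift, 2 reduces
  I5: { [L → X . (] }  — shift
  I6: { [X → x . /] }  — shift
  I7: { [X → x / .] }  — reduce
  I8: { [L → X ( .] }  — reduce
  I9: { [L → . L / L], [L → . X (], [L → L / . L], [X → . L], [X → . x /] }  — shift
  I10: { [L → L . / L], [L → L / L .], [X → L .] }  — shift, 2 reduces

Conflict in state I4:
  Shift-reduce conflict between [S → / ( L .] and [L → L . / L]
So the grammar is NOT LR(0).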